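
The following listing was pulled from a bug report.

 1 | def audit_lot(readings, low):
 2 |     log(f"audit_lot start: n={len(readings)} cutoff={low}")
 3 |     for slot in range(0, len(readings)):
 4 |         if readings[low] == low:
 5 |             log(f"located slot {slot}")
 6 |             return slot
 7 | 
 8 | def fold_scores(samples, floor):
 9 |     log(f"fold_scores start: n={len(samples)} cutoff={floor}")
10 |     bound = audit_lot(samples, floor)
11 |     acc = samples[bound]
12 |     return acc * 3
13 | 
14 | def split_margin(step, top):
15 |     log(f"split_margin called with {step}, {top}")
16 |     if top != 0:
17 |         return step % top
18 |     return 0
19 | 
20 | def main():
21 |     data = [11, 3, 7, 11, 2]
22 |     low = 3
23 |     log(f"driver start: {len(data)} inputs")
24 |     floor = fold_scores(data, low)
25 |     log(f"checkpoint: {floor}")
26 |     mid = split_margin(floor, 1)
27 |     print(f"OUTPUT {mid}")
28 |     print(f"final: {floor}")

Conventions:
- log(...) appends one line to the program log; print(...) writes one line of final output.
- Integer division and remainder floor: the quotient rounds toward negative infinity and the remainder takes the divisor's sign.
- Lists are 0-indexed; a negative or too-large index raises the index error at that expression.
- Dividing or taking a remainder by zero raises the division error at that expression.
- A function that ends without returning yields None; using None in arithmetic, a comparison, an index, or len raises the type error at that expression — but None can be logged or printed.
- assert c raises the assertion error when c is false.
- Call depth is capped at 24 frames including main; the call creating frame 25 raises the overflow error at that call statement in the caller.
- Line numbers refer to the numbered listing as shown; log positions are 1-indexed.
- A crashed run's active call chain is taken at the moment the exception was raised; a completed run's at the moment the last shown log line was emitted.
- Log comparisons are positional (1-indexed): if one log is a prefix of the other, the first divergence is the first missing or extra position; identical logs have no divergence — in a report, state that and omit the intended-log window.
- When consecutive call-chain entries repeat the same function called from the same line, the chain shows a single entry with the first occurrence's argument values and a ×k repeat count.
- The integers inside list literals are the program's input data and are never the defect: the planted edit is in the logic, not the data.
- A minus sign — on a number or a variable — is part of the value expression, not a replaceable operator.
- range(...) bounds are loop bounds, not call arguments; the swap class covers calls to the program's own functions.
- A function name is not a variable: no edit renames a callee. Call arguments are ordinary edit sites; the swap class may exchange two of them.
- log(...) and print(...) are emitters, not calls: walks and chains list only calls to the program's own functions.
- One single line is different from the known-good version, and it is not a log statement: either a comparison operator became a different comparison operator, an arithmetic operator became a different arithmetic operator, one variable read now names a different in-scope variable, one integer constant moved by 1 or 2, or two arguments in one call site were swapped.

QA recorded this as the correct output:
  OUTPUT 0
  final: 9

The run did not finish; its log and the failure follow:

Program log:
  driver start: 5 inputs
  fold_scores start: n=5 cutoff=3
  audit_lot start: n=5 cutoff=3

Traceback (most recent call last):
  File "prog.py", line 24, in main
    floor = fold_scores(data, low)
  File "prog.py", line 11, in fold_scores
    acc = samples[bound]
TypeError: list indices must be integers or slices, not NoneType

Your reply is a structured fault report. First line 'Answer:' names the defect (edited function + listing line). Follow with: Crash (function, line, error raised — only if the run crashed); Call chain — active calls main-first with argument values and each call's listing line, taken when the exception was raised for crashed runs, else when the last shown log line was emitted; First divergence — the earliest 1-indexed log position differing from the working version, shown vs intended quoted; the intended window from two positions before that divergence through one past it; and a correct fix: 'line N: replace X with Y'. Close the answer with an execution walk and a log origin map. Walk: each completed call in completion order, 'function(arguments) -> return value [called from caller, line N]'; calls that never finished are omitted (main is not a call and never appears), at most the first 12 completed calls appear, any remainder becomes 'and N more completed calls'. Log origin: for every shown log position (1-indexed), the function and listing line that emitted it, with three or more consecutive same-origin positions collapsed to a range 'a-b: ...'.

Answer: the defect is in audit_lot at line 4.
Core observation: The faulty run's log stops after 3 lines; the working version's next line would be 'located slot 1'.
Crash: fold_scores, line 11, TypeError.
Call chain: main -> fold_scores([11, 3, 7, 11, 2], 3) (called at line 24).
First divergence: position 4 — after 3 matching lines the faulty run goes silent; intended next line 'located slot 1'.
Intended log window:
  2: fold_scores start: n=5 cutoff=3
  3: audit_lot start: n=5 cutoff=3
  4: located slot 1
  5: checkpoint: 9
Execution walk:
  audit_lot([11, 3, 7, 11, 2], 3) -> None  [called from fold_scores, line 10]
Log origin:
  1: logged in main at line 23
  2: logged in fold_scores at line 9
  3: logged in audit_lot at line 2
A correct fix: line 4: replace `readings[low]` with `readings[slot]`.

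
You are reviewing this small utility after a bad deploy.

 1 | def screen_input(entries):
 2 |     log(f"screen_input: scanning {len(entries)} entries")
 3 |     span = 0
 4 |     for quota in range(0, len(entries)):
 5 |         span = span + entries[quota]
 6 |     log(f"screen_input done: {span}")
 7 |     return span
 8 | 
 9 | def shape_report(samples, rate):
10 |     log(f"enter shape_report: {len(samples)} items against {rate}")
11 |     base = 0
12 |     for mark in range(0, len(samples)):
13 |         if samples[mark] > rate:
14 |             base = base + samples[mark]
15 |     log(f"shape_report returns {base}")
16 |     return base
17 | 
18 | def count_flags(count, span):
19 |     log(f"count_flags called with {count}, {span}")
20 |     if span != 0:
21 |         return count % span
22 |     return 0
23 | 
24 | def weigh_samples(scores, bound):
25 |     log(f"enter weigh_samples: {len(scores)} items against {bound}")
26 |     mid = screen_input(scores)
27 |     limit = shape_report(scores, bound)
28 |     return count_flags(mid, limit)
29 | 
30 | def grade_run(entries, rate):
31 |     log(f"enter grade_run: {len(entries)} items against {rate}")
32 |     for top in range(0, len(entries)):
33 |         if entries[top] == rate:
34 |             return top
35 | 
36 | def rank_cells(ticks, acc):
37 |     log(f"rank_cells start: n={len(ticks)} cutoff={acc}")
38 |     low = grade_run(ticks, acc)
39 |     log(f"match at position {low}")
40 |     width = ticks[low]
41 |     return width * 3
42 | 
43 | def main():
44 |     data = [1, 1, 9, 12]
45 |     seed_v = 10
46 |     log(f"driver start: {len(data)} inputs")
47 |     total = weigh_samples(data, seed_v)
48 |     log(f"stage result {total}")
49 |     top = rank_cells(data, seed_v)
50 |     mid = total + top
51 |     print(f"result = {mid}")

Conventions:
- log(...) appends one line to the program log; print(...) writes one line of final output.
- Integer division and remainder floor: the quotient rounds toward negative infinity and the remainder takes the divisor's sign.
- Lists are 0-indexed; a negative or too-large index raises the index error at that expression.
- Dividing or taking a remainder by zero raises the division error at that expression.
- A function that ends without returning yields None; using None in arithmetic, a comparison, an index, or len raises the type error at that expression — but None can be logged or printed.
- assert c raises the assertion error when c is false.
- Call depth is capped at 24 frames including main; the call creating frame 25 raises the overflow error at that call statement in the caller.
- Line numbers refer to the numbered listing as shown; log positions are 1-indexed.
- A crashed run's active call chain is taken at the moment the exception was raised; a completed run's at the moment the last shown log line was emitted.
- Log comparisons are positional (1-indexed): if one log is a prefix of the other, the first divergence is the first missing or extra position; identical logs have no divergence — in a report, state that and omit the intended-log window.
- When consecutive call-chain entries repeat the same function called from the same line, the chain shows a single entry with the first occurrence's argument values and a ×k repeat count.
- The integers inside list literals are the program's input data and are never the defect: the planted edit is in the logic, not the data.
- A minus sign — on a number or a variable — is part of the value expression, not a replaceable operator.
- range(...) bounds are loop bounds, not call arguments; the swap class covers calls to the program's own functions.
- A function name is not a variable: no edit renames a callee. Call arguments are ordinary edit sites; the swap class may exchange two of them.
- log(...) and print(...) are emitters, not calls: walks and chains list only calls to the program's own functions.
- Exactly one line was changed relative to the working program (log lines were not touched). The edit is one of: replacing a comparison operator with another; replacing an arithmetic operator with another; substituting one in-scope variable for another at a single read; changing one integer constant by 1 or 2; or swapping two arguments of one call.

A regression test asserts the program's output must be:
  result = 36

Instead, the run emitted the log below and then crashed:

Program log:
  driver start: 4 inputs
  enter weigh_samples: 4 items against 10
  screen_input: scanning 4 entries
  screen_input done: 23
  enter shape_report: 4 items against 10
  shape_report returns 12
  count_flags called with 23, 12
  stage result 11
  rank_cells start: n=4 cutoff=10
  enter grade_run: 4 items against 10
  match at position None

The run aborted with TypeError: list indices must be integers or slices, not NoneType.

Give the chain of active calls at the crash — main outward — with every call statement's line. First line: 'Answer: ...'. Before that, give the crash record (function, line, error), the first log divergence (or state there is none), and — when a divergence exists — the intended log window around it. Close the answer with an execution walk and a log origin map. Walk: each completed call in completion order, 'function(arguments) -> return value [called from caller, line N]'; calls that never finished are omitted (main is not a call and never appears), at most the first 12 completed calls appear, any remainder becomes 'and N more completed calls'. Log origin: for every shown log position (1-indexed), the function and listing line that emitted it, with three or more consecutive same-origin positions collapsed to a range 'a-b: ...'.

Answer: main -> rank_cells (called at line 49).
Core observation: At log position 2 the runs split — shown 'enter weigh_samples: 4 items against 10', but the working version logs 'enter weigh_samples: 4 items against 12'.
Crash: rank_cells, line 40, TypeError.
First divergence: at position 2 the run shows 'enter weigh_samples: 4 items against 10' where the working version logs 'enter weigh_samples: 4 items against 12'.
Intended log window:
  1: driver start: 4 inputs
  2: enter weigh_samples: 4 items against 12
  3: screen_input: scanning 4 entries
Execution walk:
  screen_input([1, 1, 9, 12]) -> 23  [called from weigh_samples, line 26]
  shape_report([1, 1, 9, 12], 10) -> 12  [called from weigh_samples, line 27]
  count_flags(23, 12) -> 11  [called from weigh_samples, line 28]
  weigh_samples([1, 1, 9, 12], 10) -> 11  [called from main, line 47]
  grade_run([1, 1, 9, 12], 10) -> None  [called from rank_cells, line 38]
Log origins:
  1 — main, line 46
  2 — weigh_samples, line 25
  3 — screen_input, line 2
  4 — screen_input, line 6
  5 — shape_report, line 10
  6 — shape_report, line 15
  7 — count_flags, line 19
  8 — main, line 48
  9 — rank_cells, line 37
  10 — grade_run, line 31
  11 — rank_cells, line 39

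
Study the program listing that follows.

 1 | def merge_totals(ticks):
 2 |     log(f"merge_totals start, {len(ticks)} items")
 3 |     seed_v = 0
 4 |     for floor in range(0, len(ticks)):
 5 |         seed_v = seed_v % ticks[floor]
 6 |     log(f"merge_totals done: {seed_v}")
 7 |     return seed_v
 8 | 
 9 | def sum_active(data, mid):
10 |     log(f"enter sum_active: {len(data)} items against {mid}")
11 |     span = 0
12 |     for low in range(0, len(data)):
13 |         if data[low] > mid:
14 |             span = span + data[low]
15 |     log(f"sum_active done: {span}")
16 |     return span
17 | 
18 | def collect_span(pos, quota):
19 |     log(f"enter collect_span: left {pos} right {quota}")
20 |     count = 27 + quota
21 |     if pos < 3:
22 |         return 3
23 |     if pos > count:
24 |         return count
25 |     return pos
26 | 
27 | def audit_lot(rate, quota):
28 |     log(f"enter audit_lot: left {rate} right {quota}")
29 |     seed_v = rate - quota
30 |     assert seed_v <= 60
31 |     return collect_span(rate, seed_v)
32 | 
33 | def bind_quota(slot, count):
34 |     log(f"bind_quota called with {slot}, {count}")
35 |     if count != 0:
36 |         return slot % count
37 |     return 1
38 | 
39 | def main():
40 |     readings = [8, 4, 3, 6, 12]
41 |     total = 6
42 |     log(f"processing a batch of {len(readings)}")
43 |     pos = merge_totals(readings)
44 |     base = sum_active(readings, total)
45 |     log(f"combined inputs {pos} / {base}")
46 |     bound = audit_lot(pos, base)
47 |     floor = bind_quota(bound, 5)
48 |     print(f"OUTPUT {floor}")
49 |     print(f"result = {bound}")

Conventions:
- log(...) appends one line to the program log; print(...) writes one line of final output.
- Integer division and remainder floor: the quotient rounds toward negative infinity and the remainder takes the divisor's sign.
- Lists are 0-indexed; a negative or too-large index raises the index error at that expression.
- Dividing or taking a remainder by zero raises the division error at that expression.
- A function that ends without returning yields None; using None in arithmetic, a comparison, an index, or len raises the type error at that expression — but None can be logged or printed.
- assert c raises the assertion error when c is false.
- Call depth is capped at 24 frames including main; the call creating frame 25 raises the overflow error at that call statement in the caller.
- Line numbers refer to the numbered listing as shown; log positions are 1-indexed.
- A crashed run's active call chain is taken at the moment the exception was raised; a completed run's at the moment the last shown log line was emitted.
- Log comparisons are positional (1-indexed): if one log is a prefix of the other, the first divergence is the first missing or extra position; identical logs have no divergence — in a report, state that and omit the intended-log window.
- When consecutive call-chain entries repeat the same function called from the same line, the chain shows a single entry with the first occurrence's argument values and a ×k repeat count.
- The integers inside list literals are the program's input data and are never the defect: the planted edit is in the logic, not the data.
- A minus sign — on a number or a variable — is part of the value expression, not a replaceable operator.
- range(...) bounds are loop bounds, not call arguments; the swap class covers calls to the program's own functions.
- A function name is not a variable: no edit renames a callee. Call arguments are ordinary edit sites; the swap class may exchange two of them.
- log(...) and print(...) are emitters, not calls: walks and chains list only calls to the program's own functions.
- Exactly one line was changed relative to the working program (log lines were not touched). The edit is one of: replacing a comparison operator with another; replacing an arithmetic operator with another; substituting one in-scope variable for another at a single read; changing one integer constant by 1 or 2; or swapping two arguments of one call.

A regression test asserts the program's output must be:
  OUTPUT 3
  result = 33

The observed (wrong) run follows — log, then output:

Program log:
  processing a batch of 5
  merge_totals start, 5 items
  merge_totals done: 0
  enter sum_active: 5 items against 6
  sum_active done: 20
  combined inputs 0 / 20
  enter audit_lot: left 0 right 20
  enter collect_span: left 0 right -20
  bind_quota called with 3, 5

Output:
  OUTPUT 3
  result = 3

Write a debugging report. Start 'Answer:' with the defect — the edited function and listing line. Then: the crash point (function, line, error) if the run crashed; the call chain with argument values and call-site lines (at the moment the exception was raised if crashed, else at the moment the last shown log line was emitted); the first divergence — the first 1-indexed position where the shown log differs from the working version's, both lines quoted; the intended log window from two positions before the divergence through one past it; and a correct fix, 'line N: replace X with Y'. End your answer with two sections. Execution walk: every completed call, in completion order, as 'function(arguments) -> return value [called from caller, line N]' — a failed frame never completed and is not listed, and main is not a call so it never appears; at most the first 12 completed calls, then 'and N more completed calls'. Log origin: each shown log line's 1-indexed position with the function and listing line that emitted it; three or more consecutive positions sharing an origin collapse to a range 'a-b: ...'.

Answer: the defect is in merge_totals at line 5.
The tell: Position 3 is the first bad log line: 'merge_totals done: 0' should read 'merge_totals done: 33'.
Call chain: main -> bind_quota(3, 5) (called at line 47).
First divergence: position 3; shown 'merge_totals done: 0' vs intended 'merge_totals done: 33'.
Intended log window:
  1: processing a batch of 5
  2: merge_totals start, 5 items
  3: merge_totals done: 33
  4: enter sum_active: 5 items against 6
Execution walk:
  merge_totals([8, 4, 3, 6, 12]) -> 0  [called from main, line 43]
  sum_active([8, 4, 3, 6, 12], 6) -> 20  [called from main, line 44]
  collect_span(0, -20) -> 3  [called from audit_lot, line 31]
  audit_lot(0, 20) -> 3  [called from main, line 46]
  bind_quota(3, 5) -> 3  [called from main, line 47]
Log line origins:
  1: logged in main at line 42
  2: logged in merge_totals at line 2
  3: logged in merge_totals at line 6
  4: logged in sum_active at line 10
  5: logged in sum_active at line 15
  6: logged in main at line 45
  7: logged in audit_lot at line 28
  8: logged in collect_span at line 19
  9: logged in bind_quota at line 34
A correct fix: line 5: replace `%` with `+`.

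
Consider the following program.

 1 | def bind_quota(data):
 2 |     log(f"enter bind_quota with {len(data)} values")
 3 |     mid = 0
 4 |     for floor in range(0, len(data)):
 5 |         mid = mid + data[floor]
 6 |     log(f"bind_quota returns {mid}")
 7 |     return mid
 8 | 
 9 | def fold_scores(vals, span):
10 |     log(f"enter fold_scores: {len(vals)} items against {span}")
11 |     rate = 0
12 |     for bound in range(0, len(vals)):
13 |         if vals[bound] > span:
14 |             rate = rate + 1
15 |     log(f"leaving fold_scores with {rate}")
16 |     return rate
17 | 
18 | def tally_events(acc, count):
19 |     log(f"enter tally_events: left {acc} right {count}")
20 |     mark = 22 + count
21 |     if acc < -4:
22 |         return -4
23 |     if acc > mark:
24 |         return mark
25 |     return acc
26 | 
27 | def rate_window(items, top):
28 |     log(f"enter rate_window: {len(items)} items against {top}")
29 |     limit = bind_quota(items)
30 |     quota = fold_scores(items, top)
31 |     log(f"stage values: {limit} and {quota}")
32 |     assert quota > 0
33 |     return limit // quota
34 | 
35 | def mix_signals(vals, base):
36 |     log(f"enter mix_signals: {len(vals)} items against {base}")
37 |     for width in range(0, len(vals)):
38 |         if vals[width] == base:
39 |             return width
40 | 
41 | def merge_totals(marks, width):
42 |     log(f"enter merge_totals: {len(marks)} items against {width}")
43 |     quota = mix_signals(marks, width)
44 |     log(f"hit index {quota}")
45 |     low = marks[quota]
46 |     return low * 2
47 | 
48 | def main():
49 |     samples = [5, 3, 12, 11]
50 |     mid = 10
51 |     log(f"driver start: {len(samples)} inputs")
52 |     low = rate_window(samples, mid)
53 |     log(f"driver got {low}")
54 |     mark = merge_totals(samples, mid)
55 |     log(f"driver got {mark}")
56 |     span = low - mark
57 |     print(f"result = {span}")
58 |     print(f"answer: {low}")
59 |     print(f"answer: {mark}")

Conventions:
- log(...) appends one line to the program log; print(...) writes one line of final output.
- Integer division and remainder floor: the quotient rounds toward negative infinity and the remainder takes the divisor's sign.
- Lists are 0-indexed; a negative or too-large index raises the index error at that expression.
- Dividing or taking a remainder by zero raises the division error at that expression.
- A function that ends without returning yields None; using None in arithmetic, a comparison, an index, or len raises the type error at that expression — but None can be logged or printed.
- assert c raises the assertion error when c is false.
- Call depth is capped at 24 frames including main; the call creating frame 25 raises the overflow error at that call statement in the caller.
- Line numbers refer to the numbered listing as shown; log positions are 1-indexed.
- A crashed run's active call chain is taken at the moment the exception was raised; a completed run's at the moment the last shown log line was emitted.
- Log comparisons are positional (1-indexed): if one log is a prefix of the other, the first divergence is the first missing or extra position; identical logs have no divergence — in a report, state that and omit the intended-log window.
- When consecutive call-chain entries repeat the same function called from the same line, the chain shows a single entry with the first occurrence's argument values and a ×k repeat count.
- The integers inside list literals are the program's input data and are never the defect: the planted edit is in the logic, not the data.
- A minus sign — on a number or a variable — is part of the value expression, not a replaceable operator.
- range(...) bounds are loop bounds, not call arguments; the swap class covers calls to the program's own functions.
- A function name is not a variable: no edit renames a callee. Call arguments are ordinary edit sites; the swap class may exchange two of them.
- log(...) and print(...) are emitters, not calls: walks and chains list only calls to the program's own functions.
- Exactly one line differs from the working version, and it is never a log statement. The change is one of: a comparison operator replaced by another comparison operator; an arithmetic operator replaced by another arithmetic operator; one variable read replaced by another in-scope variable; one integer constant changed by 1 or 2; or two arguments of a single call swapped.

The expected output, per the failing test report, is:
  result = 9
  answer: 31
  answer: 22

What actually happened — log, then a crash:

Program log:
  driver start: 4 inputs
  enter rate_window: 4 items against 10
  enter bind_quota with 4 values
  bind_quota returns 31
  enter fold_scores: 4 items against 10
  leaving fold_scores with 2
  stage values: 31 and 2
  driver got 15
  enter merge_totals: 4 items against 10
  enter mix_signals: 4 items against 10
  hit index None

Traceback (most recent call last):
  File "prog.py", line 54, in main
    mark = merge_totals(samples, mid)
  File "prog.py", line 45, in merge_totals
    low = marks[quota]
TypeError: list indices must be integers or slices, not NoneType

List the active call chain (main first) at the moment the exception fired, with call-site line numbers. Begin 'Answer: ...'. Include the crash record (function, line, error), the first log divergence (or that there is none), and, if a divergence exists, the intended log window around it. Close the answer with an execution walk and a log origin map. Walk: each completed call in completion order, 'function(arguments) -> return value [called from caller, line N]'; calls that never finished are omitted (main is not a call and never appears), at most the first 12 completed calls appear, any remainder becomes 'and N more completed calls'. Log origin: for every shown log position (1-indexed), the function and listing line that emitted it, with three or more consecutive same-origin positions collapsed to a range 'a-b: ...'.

Answer: main -> merge_totals (called at line 54).
Core observation: At log position 2 the runs split — shown 'enter rate_window: 4 items against 10', but the working version logs 'enter rate_window: 4 items against 11'.
Crash: merge_totals, line 45, TypeError.
First divergence: position 2; shown 'enter rate_window: 4 items against 10' vs intended 'enter rate_window: 4 items against 11'.
Intended log window:
  1: driver start: 4 inputs
  2: enter rate_window: 4 items against 11
  3: enter bind_quota with 4 values
Execution walk:
  bind_quota([5, 3, 12, 11]) -> 31  [called from rate_window, line 29]
  fold_scores([5, 3, 12, 11], 10) -> 2  [called from rate_window, line 30]
  rate_window([5, 3, 12, 11], 10) -> 15  [called from main, line 52]
  mix_signals([5, 3, 12, 11], 10) -> None  [called from merge_totals, line 43]
Log origins:
  1: from main, line 51
  2: from rate_window, line 28
  3: from bind_quota, line 2
  4: from bind_quota, line 6
  5: from fold_scores, line 10
  6: from fold_scores, line 15
  7: from rate_window, line 31
  8: from main, line 53
  9: from merge_totals, line 42
  10: from mix_signals, line 36
  11: from merge_totals, line 44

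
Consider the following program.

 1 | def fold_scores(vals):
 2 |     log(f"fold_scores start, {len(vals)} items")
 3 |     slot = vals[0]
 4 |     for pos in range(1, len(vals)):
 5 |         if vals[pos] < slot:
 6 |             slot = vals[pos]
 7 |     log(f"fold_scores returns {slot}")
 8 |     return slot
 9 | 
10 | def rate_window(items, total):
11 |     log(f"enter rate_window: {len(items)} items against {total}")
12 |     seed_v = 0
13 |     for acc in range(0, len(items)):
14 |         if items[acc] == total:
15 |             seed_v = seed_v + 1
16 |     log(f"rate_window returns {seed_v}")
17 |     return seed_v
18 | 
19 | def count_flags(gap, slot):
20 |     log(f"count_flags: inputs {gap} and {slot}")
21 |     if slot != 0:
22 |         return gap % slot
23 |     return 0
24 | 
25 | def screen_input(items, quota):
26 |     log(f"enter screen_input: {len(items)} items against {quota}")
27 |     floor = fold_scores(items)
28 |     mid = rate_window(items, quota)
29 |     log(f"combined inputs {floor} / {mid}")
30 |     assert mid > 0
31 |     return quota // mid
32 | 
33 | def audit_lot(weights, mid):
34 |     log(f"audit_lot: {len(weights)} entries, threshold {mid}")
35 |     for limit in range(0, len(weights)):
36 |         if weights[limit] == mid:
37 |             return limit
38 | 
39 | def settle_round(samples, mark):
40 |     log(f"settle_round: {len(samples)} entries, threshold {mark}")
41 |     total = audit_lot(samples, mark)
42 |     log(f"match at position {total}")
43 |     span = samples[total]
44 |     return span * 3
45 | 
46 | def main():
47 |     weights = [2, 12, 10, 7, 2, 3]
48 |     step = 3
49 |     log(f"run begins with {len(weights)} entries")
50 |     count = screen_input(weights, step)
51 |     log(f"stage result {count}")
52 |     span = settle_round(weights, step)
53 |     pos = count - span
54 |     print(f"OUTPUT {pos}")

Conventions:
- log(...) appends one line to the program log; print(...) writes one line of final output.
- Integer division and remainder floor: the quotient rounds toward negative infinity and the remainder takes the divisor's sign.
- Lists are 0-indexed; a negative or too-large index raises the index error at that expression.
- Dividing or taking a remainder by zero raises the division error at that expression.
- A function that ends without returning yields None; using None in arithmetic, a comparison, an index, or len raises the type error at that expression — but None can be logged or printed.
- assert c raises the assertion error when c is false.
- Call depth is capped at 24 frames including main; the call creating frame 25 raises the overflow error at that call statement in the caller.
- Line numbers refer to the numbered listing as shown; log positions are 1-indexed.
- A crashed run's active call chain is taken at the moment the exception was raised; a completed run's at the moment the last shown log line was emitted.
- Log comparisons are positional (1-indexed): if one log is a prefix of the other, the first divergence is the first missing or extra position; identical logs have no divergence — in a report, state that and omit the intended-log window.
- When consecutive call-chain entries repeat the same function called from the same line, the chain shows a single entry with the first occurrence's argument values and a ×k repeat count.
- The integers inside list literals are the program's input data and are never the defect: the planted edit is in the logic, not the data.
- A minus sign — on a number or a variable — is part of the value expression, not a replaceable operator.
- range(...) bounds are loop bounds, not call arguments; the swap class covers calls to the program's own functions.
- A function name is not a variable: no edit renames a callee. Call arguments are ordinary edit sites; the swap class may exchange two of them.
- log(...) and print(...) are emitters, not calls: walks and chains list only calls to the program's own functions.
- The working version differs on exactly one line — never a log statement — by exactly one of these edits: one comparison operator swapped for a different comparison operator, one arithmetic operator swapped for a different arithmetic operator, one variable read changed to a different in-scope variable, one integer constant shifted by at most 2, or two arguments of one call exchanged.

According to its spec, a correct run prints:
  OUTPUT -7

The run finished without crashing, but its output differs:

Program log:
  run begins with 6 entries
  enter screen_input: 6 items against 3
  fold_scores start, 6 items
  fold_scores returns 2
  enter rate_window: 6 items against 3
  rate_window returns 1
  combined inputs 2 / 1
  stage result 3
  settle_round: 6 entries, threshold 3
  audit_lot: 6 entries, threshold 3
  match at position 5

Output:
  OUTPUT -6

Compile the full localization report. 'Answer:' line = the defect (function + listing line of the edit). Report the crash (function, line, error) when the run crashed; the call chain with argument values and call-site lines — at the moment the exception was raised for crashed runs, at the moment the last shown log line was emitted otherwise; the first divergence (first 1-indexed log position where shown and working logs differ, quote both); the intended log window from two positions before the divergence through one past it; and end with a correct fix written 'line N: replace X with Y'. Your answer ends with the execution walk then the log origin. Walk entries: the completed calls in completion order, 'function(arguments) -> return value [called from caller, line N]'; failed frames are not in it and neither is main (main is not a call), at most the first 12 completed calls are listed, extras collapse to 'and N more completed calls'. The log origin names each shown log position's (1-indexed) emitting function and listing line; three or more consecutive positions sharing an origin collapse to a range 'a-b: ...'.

Answer: the defect is in screen_input at line 31.
Key observation: Position 8 is the first bad log line: 'stage result 3' should read 'stage result 2'.
Call chain: main -> settle_round([2, 12, 10, 7, 2, 3], 3) (called at line 52).
First divergence: position 8 — the shown line 'stage result 3' should read 'stage result 2'.
Intended log window:
  6: rate_window returns 1
  7: combined inputs 2 / 1
  8: stage result 2
  9: settle_round: 6 entries, threshold 3
Execution walk:
  fold_scores([2, 12, 10, 7, 2, 3]) -> 2  [called from screen_input, line 27]
  rate_window([2, 12, 10, 7, 2, 3], 3) -> 1  [called from screen_input, line 28]
  screen_input([2, 12, 10, 7, 2, 3], 3) -> 3  [called from main, line 50]
  audit_lot([2, 12, 10, 7, 2, 3], 3) -> 5  [called from settle_round, line 41]
  settle_round([2, 12, 10, 7, 2, 3], 3) -> 9  [called from main, line 52]
Log origin:
  1: emitted by main (line 49)
  2: emitted by screen_input (line 26)
  3: emitted by fold_scores (line 2)
  4: emitted by fold_scores (line 7)
  5: emitted by rate_window (line 11)
  6: emitted by rate_window (line 16)
  7: emitted by screen_input (line 29)
  8: emitted by main (line 51)
  9: emitted by settle_round (line 40)
  10: emitted by audit_lot (line 34)
  11: emitted by settle_round (line 42)
A correct fix: line 31: replace `quota` with `floor`.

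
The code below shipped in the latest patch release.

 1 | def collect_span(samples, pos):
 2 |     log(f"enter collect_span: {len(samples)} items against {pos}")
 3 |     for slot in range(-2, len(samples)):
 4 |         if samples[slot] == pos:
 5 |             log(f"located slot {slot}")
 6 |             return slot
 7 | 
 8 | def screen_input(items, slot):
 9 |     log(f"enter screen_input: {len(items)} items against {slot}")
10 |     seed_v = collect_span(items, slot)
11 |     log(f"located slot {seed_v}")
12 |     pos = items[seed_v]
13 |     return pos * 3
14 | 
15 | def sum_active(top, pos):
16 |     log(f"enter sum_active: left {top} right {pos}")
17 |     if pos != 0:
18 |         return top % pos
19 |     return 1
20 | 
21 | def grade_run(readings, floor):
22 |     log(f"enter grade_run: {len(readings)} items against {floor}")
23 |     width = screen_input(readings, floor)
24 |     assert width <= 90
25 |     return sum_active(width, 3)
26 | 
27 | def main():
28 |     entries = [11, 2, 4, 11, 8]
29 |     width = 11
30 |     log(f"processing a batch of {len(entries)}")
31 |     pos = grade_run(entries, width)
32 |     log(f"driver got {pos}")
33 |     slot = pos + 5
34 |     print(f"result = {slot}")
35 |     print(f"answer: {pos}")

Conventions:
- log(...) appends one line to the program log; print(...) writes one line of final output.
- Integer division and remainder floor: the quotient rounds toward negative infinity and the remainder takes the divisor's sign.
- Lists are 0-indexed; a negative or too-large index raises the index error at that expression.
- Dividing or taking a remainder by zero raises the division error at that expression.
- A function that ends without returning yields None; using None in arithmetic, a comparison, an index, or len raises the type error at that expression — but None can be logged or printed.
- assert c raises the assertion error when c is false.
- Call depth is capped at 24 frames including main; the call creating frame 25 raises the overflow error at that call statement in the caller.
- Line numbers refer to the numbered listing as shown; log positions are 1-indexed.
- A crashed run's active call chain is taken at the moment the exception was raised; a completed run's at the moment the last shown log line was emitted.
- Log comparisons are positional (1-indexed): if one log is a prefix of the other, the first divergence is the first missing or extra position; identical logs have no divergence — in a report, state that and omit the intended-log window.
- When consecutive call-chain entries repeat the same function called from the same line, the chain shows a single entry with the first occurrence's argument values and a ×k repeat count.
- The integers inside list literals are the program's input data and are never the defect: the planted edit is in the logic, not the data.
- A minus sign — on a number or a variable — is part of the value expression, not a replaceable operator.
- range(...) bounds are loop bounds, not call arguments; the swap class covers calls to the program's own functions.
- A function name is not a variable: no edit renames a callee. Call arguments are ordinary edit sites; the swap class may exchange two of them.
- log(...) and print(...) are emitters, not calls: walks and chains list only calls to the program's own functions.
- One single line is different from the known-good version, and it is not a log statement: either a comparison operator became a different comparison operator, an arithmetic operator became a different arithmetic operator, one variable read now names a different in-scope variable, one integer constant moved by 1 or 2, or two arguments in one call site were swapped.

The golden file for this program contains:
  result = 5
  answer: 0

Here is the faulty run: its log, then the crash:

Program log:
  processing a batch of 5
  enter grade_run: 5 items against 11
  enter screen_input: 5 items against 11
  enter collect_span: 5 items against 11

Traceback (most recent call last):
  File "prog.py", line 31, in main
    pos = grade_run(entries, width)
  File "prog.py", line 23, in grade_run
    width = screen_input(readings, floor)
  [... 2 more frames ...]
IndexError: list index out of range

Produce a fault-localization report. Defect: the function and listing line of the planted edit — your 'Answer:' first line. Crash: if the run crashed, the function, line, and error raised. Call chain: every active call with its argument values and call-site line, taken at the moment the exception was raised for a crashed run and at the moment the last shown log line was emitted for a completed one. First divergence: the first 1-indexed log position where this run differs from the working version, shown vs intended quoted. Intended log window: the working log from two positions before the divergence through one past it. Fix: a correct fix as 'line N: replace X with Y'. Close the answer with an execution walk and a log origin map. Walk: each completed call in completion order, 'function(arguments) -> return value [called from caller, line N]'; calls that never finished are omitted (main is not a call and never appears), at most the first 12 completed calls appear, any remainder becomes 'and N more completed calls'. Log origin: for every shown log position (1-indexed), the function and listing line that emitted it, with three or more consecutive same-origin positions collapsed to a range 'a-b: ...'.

Answer: the defect is in collect_span at line 3.
Key fact: A complete run would log 'located slot 0' next, but this one stopped at 4 lines.
Crash: collect_span, line 4, IndexError.
Call chain: main -> grade_run([11, 2, 4, 11, 8], 11) (called at line 31) -> screen_input([11, 2, 4, 11, 8], 11) (called at line 23) -> collect_span([11, 2, 4, 11, 8], 11) (called at line 10).
First divergence: position 5 — after 4 matching lines the faulty run goes silent; intended next line 'located slot 0'.
Intended log window:
  3: enter screen_input: 5 items against 11
  4: enter collect_span: 5 items against 11
  5: located slot 0
  6: located slot 0
Execution walk:
  (no call completed)
Log origin:
  1: logged in main at line 30
  2: logged in grade_run at line 22
  3: logged in screen_input at line 9
  4: logged in collect_span at line 2
A correct fix: line 3: replace `-2` with `0`.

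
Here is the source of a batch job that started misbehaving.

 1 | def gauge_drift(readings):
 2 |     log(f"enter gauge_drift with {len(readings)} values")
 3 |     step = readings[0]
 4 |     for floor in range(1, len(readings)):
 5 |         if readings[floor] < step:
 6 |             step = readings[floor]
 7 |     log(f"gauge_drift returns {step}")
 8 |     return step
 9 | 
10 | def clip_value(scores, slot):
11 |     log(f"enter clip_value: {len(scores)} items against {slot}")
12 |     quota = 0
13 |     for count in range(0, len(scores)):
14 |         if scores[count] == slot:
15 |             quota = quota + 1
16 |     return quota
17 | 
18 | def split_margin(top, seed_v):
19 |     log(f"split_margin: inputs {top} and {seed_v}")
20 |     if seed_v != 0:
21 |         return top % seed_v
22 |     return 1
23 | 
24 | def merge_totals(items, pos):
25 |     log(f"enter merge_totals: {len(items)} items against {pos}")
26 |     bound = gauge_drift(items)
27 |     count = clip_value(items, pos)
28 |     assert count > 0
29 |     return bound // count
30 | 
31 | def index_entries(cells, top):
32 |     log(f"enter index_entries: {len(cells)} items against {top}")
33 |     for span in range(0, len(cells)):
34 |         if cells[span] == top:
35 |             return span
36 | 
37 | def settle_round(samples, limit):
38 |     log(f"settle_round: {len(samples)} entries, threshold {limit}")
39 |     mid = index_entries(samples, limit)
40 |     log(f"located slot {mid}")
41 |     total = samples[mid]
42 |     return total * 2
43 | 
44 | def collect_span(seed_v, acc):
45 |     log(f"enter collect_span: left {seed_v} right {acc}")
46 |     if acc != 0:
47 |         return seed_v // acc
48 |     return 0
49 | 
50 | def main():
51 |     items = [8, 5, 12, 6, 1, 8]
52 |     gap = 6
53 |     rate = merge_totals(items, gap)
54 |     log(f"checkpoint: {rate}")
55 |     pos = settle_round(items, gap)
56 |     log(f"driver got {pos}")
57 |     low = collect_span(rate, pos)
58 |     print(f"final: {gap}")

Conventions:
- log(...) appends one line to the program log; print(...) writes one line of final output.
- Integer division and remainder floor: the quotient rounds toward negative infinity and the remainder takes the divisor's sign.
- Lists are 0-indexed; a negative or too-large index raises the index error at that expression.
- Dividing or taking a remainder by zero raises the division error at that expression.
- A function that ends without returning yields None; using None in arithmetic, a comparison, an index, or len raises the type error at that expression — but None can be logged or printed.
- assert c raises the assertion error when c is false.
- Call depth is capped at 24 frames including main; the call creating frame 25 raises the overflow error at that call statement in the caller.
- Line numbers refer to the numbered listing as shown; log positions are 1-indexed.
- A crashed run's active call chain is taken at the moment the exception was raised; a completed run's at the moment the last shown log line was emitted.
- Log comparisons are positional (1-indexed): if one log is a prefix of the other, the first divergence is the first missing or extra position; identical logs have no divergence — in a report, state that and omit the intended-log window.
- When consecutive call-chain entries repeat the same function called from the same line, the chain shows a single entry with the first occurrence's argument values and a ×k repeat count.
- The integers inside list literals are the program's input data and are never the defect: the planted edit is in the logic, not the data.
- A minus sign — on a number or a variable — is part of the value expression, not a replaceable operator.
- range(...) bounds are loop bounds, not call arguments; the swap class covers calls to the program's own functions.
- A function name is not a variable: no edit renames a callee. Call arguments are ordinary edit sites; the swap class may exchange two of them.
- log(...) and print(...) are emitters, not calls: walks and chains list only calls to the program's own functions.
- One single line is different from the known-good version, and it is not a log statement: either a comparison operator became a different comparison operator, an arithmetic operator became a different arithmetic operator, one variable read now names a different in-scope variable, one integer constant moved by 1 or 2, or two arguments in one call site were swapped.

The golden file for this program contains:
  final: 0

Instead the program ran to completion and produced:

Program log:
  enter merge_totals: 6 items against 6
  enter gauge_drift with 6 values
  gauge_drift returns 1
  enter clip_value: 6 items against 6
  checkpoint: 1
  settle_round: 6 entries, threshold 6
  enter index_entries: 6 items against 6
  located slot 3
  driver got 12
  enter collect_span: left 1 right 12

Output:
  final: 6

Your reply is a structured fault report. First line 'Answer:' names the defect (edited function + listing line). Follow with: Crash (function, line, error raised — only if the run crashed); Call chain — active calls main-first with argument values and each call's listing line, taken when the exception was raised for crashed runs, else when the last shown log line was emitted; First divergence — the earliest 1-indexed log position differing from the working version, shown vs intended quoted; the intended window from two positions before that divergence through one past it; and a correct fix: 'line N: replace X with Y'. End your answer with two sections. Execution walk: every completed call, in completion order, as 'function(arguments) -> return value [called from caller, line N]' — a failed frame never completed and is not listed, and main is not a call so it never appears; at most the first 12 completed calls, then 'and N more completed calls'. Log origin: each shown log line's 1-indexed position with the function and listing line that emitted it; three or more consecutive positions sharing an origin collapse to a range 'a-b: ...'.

Answer: the defect is in main at line 58.
Core observation: The two runs log identically and part ways only at the printed values.
Call chain: main -> collect_span(1, 12) (called at line 57).
First divergence: none — the logs agree in full.
Execution walk:
  gauge_drift([8, 5, 12, 6, 1, 8]) -> 1  [called from merge_totals, line 26]
  clip_value([8, 5, 12, 6, 1, 8], 6) -> 1  [called from merge_totals, line 27]
  merge_totals([8, 5, 12, 6, 1, 8], 6) -> 1  [called from main, line 53]
  index_entries([8, 5, 12, 6, 1, 8], 6) -> 3  [called from settle_round, line 39]
  settle_round([8, 5, 12, 6, 1, 8], 6) -> 12  [called from main, line 55]
  collect_span(1, 12) -> 0  [called from main, line 57]
Log line origins:
  1: from merge_totals, line 25
  2: from gauge_drift, line 2
  3: from gauge_drift, line 7
  4: from clip_value, line 11
  5: from main, line 54
  6: from settle_round, line 38
  7: from index_entries, line 32
  8: from settle_round, line 40
  9: from main, line 56
  10: from collect_span, line 45
A correct fix: line 58: replace `gap` with `low`.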